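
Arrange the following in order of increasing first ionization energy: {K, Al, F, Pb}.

K, Al, Pb, F

F is in period 2, group 17; Al is in period 3, group 13; K is in period 4, group 1; Pb is in period 6, group 14.
Removing the outermost electron gets harder across a period and easier down a group.
Neither a single period nor a single group — weigh both effects.
Al > K: both effects reinforce here, so Al is clearly the higher of the two.
Pb > Al: the two effects oppose for this pair; the across-period effect wins (716 vs 578 kJ/mol).
F > Pb: relative to Pb, both the across-period and down-group shifts push F's first ionization energy up.
For reference (kJ/mol): F 1681, Al 578, K 419, Pb 716.
So from lowest to highest: K < Al < Pb < F.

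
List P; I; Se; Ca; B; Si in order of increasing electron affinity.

Ca, B, P, Si, Se, I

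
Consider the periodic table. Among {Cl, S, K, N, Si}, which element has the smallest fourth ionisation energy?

Si

IE_4 is the cost of taking one more electron from the +3 cation: Cl³⁺ still has 4 valence electrons; S³⁺ still has 3 valence electrons; K³⁺ is already 2 electrons into the core; N³⁺ still has 2 valence electrons; Si³⁺ still has 1 valence electron.
Usually core removal costs more than valence removal, but here the competition is close: a tightly held n=2 valence electron can cost more to remove than an n=3 core electron, so the actual values have to decide it.
Valence configurations: Cl³⁺ [Ne]3s²3p², S³⁺ [Ne]3s²3p¹, N³⁺ [He]2s², Si³⁺ [Ne]3s¹.
Tabulated IE_4 (kJ/mol): Cl 5159, S 4556, K 5877, N 7475, Si 4356.
Overall IE_4 order: Si < S < Cl < K < N.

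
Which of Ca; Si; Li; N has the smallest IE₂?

Ca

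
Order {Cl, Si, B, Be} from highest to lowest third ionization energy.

Be > Cl > B > Si

IE_3 is the cost of taking one more electron from the +2 cation: Cl²⁺ still has 5 valence electrons; Si²⁺ still has 2 valence electrons; B²⁺ still has 1 valence electron; Be²⁺ is the bare [He] core.
Core electrons are held far more tightly than valence electrons, so Be tops the IE_3 order.
Valence configurations: Cl²⁺ [Ne]3s²3p³, Si²⁺ [Ne]3s², B²⁺ [He]2s¹.
Approximate IE_3 values (kJ/mol): Cl 3822, Si 3232, B 3660, Be 14849.
Putting it together, IE_3: Si < B < Cl < Be.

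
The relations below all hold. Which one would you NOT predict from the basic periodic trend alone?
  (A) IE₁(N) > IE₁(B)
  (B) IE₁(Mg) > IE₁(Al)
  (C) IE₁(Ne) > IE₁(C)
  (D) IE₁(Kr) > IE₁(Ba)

The general trend: first ionization energy increases across a period and decreases down a group.
(A) N (period 2, group 15) vs B (period 2, group 13): the stated order agrees with the simple trend.
(B) Mg (period 3, group 2) vs Al (period 3, group 13): the stated order contradicts the simple trend.
(C) Ne (period 2, group 18) vs C (period 2, group 14): the stated order agrees with the simple trend.
(D) Kr (period 4, group 18) vs Ba (period 6, group 2): the stated order agrees with the simple trend.
The exception is (B): Al's single 3p electron is easier to remove than one from Mg's filled 3s².

(B)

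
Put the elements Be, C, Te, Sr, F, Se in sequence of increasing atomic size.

Across a period the added protons contract the valence shell; down a group each new principal shell makes the atom larger.
Here both period and group differ, so the two effects have to be weighed against each other.
C > F: both are in period 2; the period trend gives C the larger value.
Be > C: Be lies to the left of C in period 2, so the across-period effect alone puts Be larger.
Se > Be: period and group pull opposite ways; the down-group shift dominates (116 vs 102 pm).
Te > Se: Te sits below Se in group 16, so the down-group effect alone puts Te larger.
Sr > Te: Sr lies to the left of Te in period 5, so the across-period effect alone puts Sr larger.
Tabulated atomic radius (pm): Be 102, C 75, F 64, Se 116, Sr 185, Te 136.
So from smallest to largest: F < C < Be < Se < Te < Sr.

F < C < Be < Se < Te < Sr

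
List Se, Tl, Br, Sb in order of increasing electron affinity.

Tl < Sb < Se < Br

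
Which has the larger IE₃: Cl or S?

Cl

After 2 electrons have been removed, what remains? Cl²⁺ still has 5 valence electrons; S²⁺ still has 4 valence electrons.
All are still removing valence electrons, so compare the +2 ions as you would atoms: IE_3 generally rises across a period (higher Z_eff) and falls down a group (larger shell), subject to the usual subshell exceptions.
Valence configurations: Cl²⁺ [Ne]3s²3p³, S²⁺ [Ne]3s²3p².
Tabulated IE_3 (kJ/mol): Cl 3822, S 3357.
Putting it together, IE_3: S < Cl.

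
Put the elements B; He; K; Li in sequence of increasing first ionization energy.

K < Li < B < He

He is in period 1, group 18; Li is in period 2, group 1; B is in period 2, group 13; K is in period 4, group 1.
Removing the outermost electron gets harder across a period and easier down a group.
Here both period and group differ, so the two effects have to be weighed against each other.
Li > K: they share group 1; the group trend gives Li the larger value.
B > Li: B lies to the right of Li in period 2, so the across-period effect alone puts B higher.
He > B: relative to B, both the across-period and down-group shifts push He's first ionization energy up.
Tabulated first ionization energy (kJ/mol): He 2372, Li 520, B 801, K 419.
So from lowest to highest: K < Li < B < He.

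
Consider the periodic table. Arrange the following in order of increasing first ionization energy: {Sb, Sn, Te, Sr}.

IE₁ increases left→right with effective nuclear charge and decreases top→bottom as the valence shell moves farther out.
All lie in period 5, so first ionization energy increases left to right.
So from lowest to highest: Sr < Sn < Sb < Te.

Sr < Sn < Sb < Te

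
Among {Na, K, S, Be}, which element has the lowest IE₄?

Consider each +3 ion: Na³⁺ is already 2 electrons into the core; K³⁺ is already 2 electrons into the core; S³⁺ still has 3 valence electrons; Be³⁺ is already 1 electron into the core.
Breaking into a closed-shell core is much more expensive than removing a leftover valence electron — K, Na and Be have the largest IE_4 here.
Tabulated IE_4 (kJ/mol): Na 9543, K 5877, S 4556, Be 21007.
So the fourth ionization energies run S < K < Na < Be.

S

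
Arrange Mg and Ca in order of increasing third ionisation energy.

Ca, Mg

After 2 electrons have been removed, what remains? Mg²⁺ is the bare [Ne] core; Ca²⁺ is the bare [Ar] core.
All of these are removing an electron from a noble-gas core or deeper; the smaller core (lower principal quantum number) is held far more tightly, and within a period the higher nuclear charge binds the same core more tightly.
Tabulated IE_3 (kJ/mol): Mg 7733, Ca 4912.
So the third ionization energies run Ca < Mg.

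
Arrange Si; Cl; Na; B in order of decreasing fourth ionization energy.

B > Na > Cl > Si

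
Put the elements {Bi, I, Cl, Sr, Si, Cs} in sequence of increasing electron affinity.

Sr < Cs < Bi < Si < I < Cl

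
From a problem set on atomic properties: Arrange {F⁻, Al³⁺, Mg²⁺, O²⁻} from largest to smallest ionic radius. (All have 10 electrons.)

O²⁻ > F⁻ > Mg²⁺ > Al³⁺

All of these have 10 electrons, so size is governed by nuclear charge alone: the more protons, the stronger the pull on the same electron cloud, and the smaller the ion.
Nuclear charges: Al³⁺ (Z=13), Mg²⁺ (Z=12), F⁻ (Z=9), O²⁻ (Z=8).
Largest to smallest: O²⁻ > F⁻ > Mg²⁺ > Al³⁺.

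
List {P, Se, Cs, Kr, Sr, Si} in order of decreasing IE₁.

Kr > P > Se > Si > Sr > Cs

IE₁ increases left→right with effective nuclear charge and decreases top→bottom as the valence shell moves farther out.
These span different periods and groups, so the two trends combine.
Sr > Cs: relative to Cs, both the across-period and down-group shifts push Sr's first ionization energy up.
Si > Sr: both effects reinforce here, so Si is clearly the higher of the two.
Se > Si: the two effects oppose for this pair; the across-period effect wins (941 vs 786 kJ/mol).
P > Se: period and group pull opposite ways; the down-group shift dominates (1012 vs 941 kJ/mol).
Kr > P: period and group pull opposite ways; the across-period shift dominates (1351 vs 1012 kJ/mol).
For reference (kJ/mol): Si 786, P 1012, Se 941, Kr 1351, Sr 550, Cs 376.
So from highest to lowest: Kr > P > Se > Si > Sr > Cs.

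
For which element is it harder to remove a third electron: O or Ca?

O

After 2 electrons have been removed, what remains? O²⁺ still has 4 valence electrons; Ca²⁺ is the bare [Ar] core.
Usually core removal costs more than valence removal, but here the competition is close: a tightly held n=2 valence electron can cost more to remove than an n=3 core electron, so the actual values have to decide it.
The numbers (kJ/mol): O 5300, Ca 4912.
So the third ionization energies run Ca < O.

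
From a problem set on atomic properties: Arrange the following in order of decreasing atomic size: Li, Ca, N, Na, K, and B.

K > Ca > Na > Li > B > N

Moving right in a period, electrons are added to the same shell under a stronger nuclear pull, so atoms get smaller; moving down, a new shell is opened and atoms get larger.
These span different periods and groups, so the two trends combine.
B > N: both are in period 2; the period trend gives B the larger value.
Li > B: both are in period 2; the period trend gives Li the larger value.
Na > Li: they share group 1; the group trend gives Na the larger value.
Ca > Na: the two effects oppose for this pair; the down-group effect wins (171 vs 155 pm).
K > Ca: K lies to the left of Ca in period 4, so the across-period effect alone puts K larger.
Approximate values (pm): Li 133, B 85, N 71, Na 155, K 196, Ca 171.
So from largest to smallest: K > Ca > Na > Li > B > N.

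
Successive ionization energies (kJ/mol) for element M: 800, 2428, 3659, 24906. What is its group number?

Look for the largest jump between consecutive ionization energies: IE4/IE3 ≈ 6.8, far larger than any earlier ratio.
That jump marks the point where a core electron is being removed. So the atom has 3 valence electrons.
A main-group element with 3 valence electrons is in group 13.

Group 13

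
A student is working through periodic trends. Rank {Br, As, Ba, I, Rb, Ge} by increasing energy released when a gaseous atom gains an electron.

Ba, Rb, As, Ge, I, Br

Ge is in period 4, group 14; As is in period 4, group 15; Br is in period 4, group 17; Rb is in period 5, group 1; I is in period 5, group 17; Ba is in period 6, group 2.
Electron affinity generally becomes more exothermic across a period toward the halogens and less exothermic down a group.
Neither a single period nor a single group — weigh both effects.
Rb > Ba: period and group pull opposite ways; the down-group shift dominates (47 vs 14 kJ/mol).
As > Rb: relative to Rb, both the across-period and down-group shifts push As's electron affinity up.
Ge > As: this pair runs against the simple trend — see the exception note.
I > Ge: the two effects oppose for this pair; the across-period effect wins (295 vs 119 kJ/mol).
Br > I: Br sits above I in group 17, so the down-group effect alone puts Br higher.
Note the exception: Ge has a higher electron affinity than As, contrary to the simple trend — adding an electron to As's half-filled 4p³ is unfavourable, so Ge (4p²) has the more exothermic EA.
Tabulated electron affinity (kJ/mol): Ge 119, As 78, Br 325, Rb 47, I 295, Ba 14.
So from lowest to highest: Ba < Rb < As < Ge < I < Br.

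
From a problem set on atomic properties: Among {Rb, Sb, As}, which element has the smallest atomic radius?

As

As is in period 4, group 15; Rb is in period 5, group 1; Sb is in period 5, group 15.
Radius decreases left→right (rising Z_eff, same n) and increases top→bottom (higher n).
Neither a single period nor a single group — weigh both effects.
Sb > As: Sb sits below As in group 15, so the down-group effect alone puts Sb larger.
Rb > Sb: Rb lies to the left of Sb in period 5, so the across-period effect alone puts Rb larger.
Tabulated atomic radius (pm): As 121, Rb 210, Sb 140.
The smallest atomic radius among these belongs to As.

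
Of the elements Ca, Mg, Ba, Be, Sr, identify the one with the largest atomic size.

Ba

Across a period the added protons contract the valence shell; down a group each new principal shell makes the atom larger.
All are in group 2, so atomic radius increases down the group.
The largest atomic size among these belongs to Ba.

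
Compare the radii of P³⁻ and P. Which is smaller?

Forming P³⁻ adds 3 electrons to P. More electron–electron repulsion in the same shell, with unchanged nuclear charge, lets the cloud expand.
An anion is larger than its parent atom: P³⁻ > P.

P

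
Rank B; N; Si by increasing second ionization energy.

Si, B, N

IE_2 is the cost of taking one more electron from the +1 cation: B⁺ still has 2 valence electrons; N⁺ still has 4 valence electrons; Si⁺ still has 3 valence electrons.
All are still removing valence electrons, so compare the +1 ions as you would atoms: IE_2 generally rises across a period (higher Z_eff) and falls down a group (larger shell), subject to the usual subshell exceptions.
Valence configurations: B⁺ [He]2s², N⁺ [He]2s²2p², Si⁺ [Ne]3s²3p¹.
The numbers (kJ/mol): B 2427, N 2856, Si 1577.
Putting it together, IE_2: Si < B < N.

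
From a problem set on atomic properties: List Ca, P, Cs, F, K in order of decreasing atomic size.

Cs > K > Ca > P > F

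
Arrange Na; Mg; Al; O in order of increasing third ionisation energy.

Al < O < Na < Mg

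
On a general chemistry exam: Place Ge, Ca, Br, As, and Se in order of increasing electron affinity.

Ca, As, Ge, Se, Br

Ca is in period 4, group 2; Ge is in period 4, group 14; As is in period 4, group 15; Se is in period 4, group 16; Br is in period 4, group 17.
Electron affinity generally becomes more exothermic across a period toward the halogens and less exothermic down a group.
All lie in period 4; the across-period trend (electron affinity increases left to right) applies, with the exception below.
Note the exception: Ge has a higher electron affinity than As, contrary to the simple trend — adding an electron to As's half-filled 4p³ is unfavourable, so Ge (4p²) has the more exothermic EA.
For reference (kJ/mol): Ca 2, Ge 119, As 78, Se 195, Br 325.
So from lowest to highest: Ca < As < Ge < Se < Br.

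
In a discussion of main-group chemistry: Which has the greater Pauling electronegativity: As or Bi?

As is in period 4, group 15; Bi is in period 6, group 15.
Smaller atoms with higher effective nuclear charge are more electronegative.
All are in group 15, so electronegativity increases up the group.
So As has the greater Pauling electronegativity (As > Bi).

As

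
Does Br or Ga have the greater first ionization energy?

Ga is in period 4, group 13; Br is in period 4, group 17.
IE₁ increases left→right with effective nuclear charge and decreases top→bottom as the valence shell moves farther out.
All lie in period 4, so first ionization energy increases left to right.
So Br has the greater first ionization energy (Br > Ga).

Br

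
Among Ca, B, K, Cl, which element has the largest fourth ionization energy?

B

Consider each +3 ion: Ca³⁺ is already 1 electron into the core; B³⁺ is the bare [He] core; K³⁺ is already 2 electrons into the core; Cl³⁺ still has 4 valence electrons.
Pulling an electron out of a noble-gas core costs far more than removing a remaining valence electron, so K, Ca and B sit at the high end of IE_4.
Approximate IE_4 values (kJ/mol): Ca 6491, B 25026, K 5877, Cl 5159.
Putting it together, IE_4: Cl < K < Ca < B.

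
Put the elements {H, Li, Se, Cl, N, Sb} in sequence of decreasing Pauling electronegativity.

H is in period 1, group 1; Li is in period 2, group 1; N is in period 2, group 15; Cl is in period 3, group 17; Se is in period 4, group 16; Sb is in period 5, group 15.
Electronegativity increases across a period and decreases down a group, tracking effective nuclear charge and atomic size.
Here both period and group differ, so the two effects have to be weighed against each other.
Sb > Li: period and group pull opposite ways; the across-period shift dominates (2.05 vs 0.98).
H > Sb: period and group pull opposite ways; the down-group shift dominates (2.20 vs 2.05).
Se > H: the two effects oppose for this pair; the across-period effect wins (2.55 vs 2.20).
N > Se: period and group pull opposite ways; the down-group shift dominates (3.04 vs 2.55).
Cl > N: the two effects oppose for this pair; the across-period effect wins (3.16 vs 3.04).
For reference (Pauling): H 2.20, Li 0.98, N 3.04, Cl 3.16, Se 2.55, Sb 2.05.
So from highest to lowest: Cl > N > Se > H > Sb > Li.

Cl > N > Se > H > Sb > Li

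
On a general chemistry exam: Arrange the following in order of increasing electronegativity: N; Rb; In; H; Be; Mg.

H is in period 1, group 1; Be is in period 2, group 2; N is in period 2, group 15; Mg is in period 3, group 2; Rb is in period 5, group 1; In is in period 5, group 13.
EN rises left→right (higher Z_eff, smaller atoms) and falls top→bottom (larger, more shielded atoms).
These span different periods and groups, so the two trends combine.
Mg > Rb: relative to Rb, both the across-period and down-group shifts push Mg's electronegativity up.
Be > Mg: they share group 2; the group trend gives Be the larger value.
In > Be: the two effects oppose for this pair; the across-period effect wins (1.78 vs 1.57).
H > In: period and group pull opposite ways; the down-group shift dominates (2.20 vs 1.78).
N > H: period and group pull opposite ways; the across-period shift dominates (3.04 vs 2.20).
For reference (Pauling): H 2.20, Be 1.57, N 3.04, Mg 1.31, Rb 0.82, In 1.78.
So from lowest to highest: Rb < Mg < Be < In < H < N.

Rb < Mg < Be < In < H < N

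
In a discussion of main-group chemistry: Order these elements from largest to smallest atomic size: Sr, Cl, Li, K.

Li is in period 2, group 1; Cl is in period 3, group 17; K is in period 4, group 1; Sr is in period 5, group 2.
Atomic radius shrinks across a period as nuclear charge pulls the same shell inward, and grows down a group as new shells are added.
These span different periods and groups, so the two trends combine.
Li > Cl: period and group pull opposite ways; the across-period shift dominates (133 vs 99 pm).
Sr > Li: the two effects oppose for this pair; the down-group effect wins (185 vs 133 pm).
K > Sr: period and group pull opposite ways; the across-period shift dominates (196 vs 185 pm).
Approximate values (pm): Li 133, Cl 99, K 196, Sr 185.
So from largest to smallest: K > Sr > Li > Cl.

K > Sr > Li > Cl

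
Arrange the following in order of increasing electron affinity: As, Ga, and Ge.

Ga is in period 4, group 13; Ge is in period 4, group 14; As is in period 4, group 15.
Adding an electron releases more energy for atoms nearer the top right (short of the noble gases).
All lie in period 4; the across-period trend (electron affinity increases left to right) applies, with the exception below.
Note the exception: Ge has a higher electron affinity than As, contrary to the simple trend — adding an electron to As's half-filled 4p³ is unfavourable, so Ge (4p²) has the more exothermic EA.
Tabulated electron affinity (kJ/mol): Ga 29, Ge 119, As 78.
So from lowest to highest: Ga < As < Ge.

Ga < As < Ge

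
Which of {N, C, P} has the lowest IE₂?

IE_2 is the cost of taking one more electron from the +1 cation: N⁺ still has 4 valence electrons; C⁺ still has 3 valence electrons; P⁺ still has 4 valence electrons.
All are still removing valence electrons, so compare the +1 ions as you would atoms: IE_2 generally rises across a period (higher Z_eff) and falls down a group (larger shell), subject to the usual subshell exceptions.
Valence configurations: N⁺ [He]2s²2p², C⁺ [He]2s²2p¹, P⁺ [Ne]3s²3p².
Approximate IE_2 values (kJ/mol): N 2856, C 2353, P 1907.
So the second ionization energies run P < C < N.

P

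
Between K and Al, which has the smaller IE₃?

Al

IE_3 is the cost of taking one more electron from the +2 cation: K²⁺ is already 1 electron into the core; Al²⁺ still has 1 valence electron.
Breaking into a closed-shell core is much more expensive than removing a leftover valence electron — K has the largest IE_3 here.
Approximate IE_3 values (kJ/mol): K 4420, Al 2745.
Putting it together, IE_3: Al < K.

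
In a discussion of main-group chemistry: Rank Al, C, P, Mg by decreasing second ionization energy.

C > P > Al > Mg

Consider each +1 ion: Al⁺ still has 2 valence electrons; C⁺ still has 3 valence electrons; P⁺ still has 4 valence electrons; Mg⁺ still has 1 valence electron.
All are still removing valence electrons, so compare the +1 ions as you would atoms: IE_2 generally rises across a period (higher Z_eff) and falls down a group (larger shell), subject to the usual subshell exceptions.
Valence configurations: Al⁺ [Ne]3s², C⁺ [He]2s²2p¹, P⁺ [Ne]3s²3p², Mg⁺ [Ne]3s¹.
Tabulated IE_2 (kJ/mol): Al 1817, C 2353, P 1907, Mg 1451.
Putting it together, IE_2: Mg < Al < P < C.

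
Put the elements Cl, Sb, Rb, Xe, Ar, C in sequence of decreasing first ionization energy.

C is in period 2, group 14; Cl is in period 3, group 17; Ar is in period 3, group 18; Rb is in period 5, group 1; Sb is in period 5, group 15; Xe is in period 5, group 18.
Removing the outermost electron gets harder across a period and easier down a group.
Here both period and group differ, so the two effects have to be weighed against each other.
Sb > Rb: both are in period 5; the period trend gives Sb the larger value.
C > Sb: the two effects oppose for this pair; the down-group effect wins (1086 vs 831 kJ/mol).
Xe > C: the two effects oppose for this pair; the across-period effect wins (1170 vs 1086 kJ/mol).
Cl > Xe: the two effects oppose for this pair; the down-group effect wins (1251 vs 1170 kJ/mol).
Ar > Cl: Ar lies to the right of Cl in period 3, so the across-period effect alone puts Ar higher.
Tabulated first ionization energy (kJ/mol): C 1086, Cl 1251, Ar 1521, Rb 403, Sb 831, Xe 1170.
So from highest to lowest: Ar > Cl > Xe > C > Sb > Rb.

Ar > Cl > Xe > C > Sb > Rb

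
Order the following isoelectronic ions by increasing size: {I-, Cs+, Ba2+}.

All of these have 54 electrons, so size is governed by nuclear charge alone: the more protons, the stronger the pull on the same electron cloud, and the smaller the ion.
Nuclear charges: Ba2+ (Z=56), Cs+ (Z=55), I- (Z=53).
Smallest to largest: Ba2+ < Cs+ < I-.

Ba2+ < Cs+ < I-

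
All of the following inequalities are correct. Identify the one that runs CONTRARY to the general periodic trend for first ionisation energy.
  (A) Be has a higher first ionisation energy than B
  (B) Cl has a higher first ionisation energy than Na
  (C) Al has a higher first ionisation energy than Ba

The general trend: first ionisation energy increases across a period and decreases down a group.
(A) Be (period 2, group 2) vs B (period 2, group 13): the stated order contradicts the simple trend.
(B) Cl (period 3, group 17) vs Na (period 3, group 1): the stated order agrees with the simple trend.
(C) Al (period 3, group 13) vs Ba (period 6, group 2): the stated order agrees with the simple trend.
The exception is (A): removing B's lone 2p electron is easier than breaking Be's filled 2s².

(A)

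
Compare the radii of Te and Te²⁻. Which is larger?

Forming Te²⁻ adds 2 electrons to Te. More electron–electron repulsion in the same shell, with unchanged nuclear charge, lets the cloud expand.
An anion is larger than its parent atom: Te²⁻ > Te.

Te²⁻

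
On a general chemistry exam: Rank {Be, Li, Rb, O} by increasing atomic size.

Li is in period 2, group 1; Be is in period 2, group 2; O is in period 2, group 16; Rb is in period 5, group 1.
Across a period the added protons contract the valence shell; down a group each new principal shell makes the atom larger.
Neither a single period nor a single group — weigh both effects.
Be > O: Be lies to the left of O in period 2, so the across-period effect alone puts Be larger.
Li > Be: Li lies to the left of Be in period 2, so the across-period effect alone puts Li larger.
Rb > Li: Rb sits below Li in group 1, so the down-group effect alone puts Rb larger.
Approximate values (pm): Li 133, Be 102, O 63, Rb 210.
So from smallest to largest: O < Be < Li < Rb.

O, Be, Li, Rb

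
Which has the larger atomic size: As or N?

Radius decreases left→right (rising Z_eff, same n) and increases top→bottom (higher n).
All are in group 15, so atomic radius increases down the group.
So As has the larger atomic size (As > N).

As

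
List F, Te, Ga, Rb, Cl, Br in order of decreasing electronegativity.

Electronegativity increases across a period and decreases down a group, tracking effective nuclear charge and atomic size.
These span different periods and groups, so the two trends combine.
Ga > Rb: relative to Rb, both the across-period and down-group shifts push Ga's electronegativity up.
Te > Ga: the two effects oppose for this pair; the across-period effect wins (2.10 vs 1.81).
Br > Te: both effects reinforce here, so Br is clearly the higher of the two.
Cl > Br: they share group 17; the group trend gives Cl the larger value.
F > Cl: F sits above Cl in group 17, so the down-group effect alone puts F higher.
Approximate values (Pauling): F 3.98, Cl 3.16, Ga 1.81, Br 2.96, Rb 0.82, Te 2.10.
So from highest to lowest: F > Cl > Br > Te > Ga > Rb.

F > Cl > Br > Te > Ga > Rb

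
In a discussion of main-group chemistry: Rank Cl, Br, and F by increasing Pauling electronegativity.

F is in period 2, group 17; Cl is in period 3, group 17; Br is in period 4, group 17.
Atoms toward the upper right of the periodic table pull bonding electrons most strongly.
All are in group 17, so electronegativity increases up the group.
So from lowest to highest: Br < Cl < F.

Br < Cl < F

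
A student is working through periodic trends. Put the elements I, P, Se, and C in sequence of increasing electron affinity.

P, C, Se, I

C is in period 2, group 14; P is in period 3, group 15; Se is in period 4, group 16; I is in period 5, group 17.
EA tends to increase across a period and decrease down a group, though the pattern is less regular than for IE or radius.
These sit on a diagonal, where the across-period and down-group effects partly cancel.
C > P: period and group pull opposite ways; the down-group shift dominates (122 vs 72 kJ/mol).
Se > C: the two effects oppose for this pair; the across-period effect wins (195 vs 122 kJ/mol).
I > Se: period and group pull opposite ways; the across-period shift dominates (295 vs 195 kJ/mol).
Tabulated electron affinity (kJ/mol): C 122, P 72, Se 195, I 295.
So from lowest to highest: P < C < Se < I.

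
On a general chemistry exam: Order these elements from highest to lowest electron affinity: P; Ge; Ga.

Ge, P, Ga

EA tends to increase across a period and decrease down a group, though the pattern is less regular than for IE or radius.
These span different periods and groups, so the two trends combine.
P > Ga: both effects reinforce here, so P is clearly the higher of the two.
Ge > P: this pair runs against the simple trend — see the exception note.
Note the exception: Ge has a higher electron affinity than P, contrary to the simple trend — adding an electron to P's half-filled np³ subshell costs electron-pairing energy.
For reference (kJ/mol): P 72, Ga 29, Ge 119.
So from highest to lowest: Ge > P > Ga.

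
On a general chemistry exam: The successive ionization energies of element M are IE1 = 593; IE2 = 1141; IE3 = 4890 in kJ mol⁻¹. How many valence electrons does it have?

2

Look for the largest jump between consecutive ionization energies: IE3/IE2 ≈ 4.3, far larger than any earlier ratio.
That jump marks the point where a core electron is being removed. So the atom has 2 valence electrons.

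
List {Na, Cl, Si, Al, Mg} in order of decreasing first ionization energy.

Cl > Si > Mg > Al > Na

Na is in period 3, group 1; Mg is in period 3, group 2; Al is in period 3, group 13; Si is in period 3, group 14; Cl is in period 3, group 17.
Removing the outermost electron gets harder across a period and easier down a group.
All lie in period 3; the across-period trend (first ionization energy increases left to right) applies, with the exception below.
Note the exception: Mg has a higher first ionization energy than Al, contrary to the simple trend — Al's single 3p electron is easier to remove than one from Mg's filled 3s².
Tabulated first ionization energy (kJ/mol): Na 496, Mg 738, Al 578, Si 786, Cl 1251.
So from highest to lowest: Cl > Si > Mg > Al > Na.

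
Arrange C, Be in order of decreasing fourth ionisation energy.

The fourth ionization energy removes an electron from the +3 ion. For each element: C³⁺ still has 1 valence electron; Be³⁺ is already 1 electron into the core.
Core electrons are held far more tightly than valence electrons, so Be tops the IE_4 order.
Approximate IE_4 values (kJ/mol): C 6223, Be 21007.
Hence IE_4: C < Be.

Be, C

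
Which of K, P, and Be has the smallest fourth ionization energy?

Consider each +3 ion: K³⁺ is already 2 electrons into the core; P³⁺ still has 2 valence electrons; Be³⁺ is already 1 electron into the core.
Core electrons are held far more tightly than valence electrons, so K and Be top the IE_4 order.
Tabulated IE_4 (kJ/mol): K 5877, P 4964, Be 21007.
So the fourth ionization energies run P < K < Be.

P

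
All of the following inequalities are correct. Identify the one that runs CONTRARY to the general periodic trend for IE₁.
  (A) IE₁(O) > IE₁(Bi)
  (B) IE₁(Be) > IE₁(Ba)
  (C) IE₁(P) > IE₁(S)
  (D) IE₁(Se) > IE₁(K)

The general trend: IE₁ increases across a period and decreases down a group.
(A) O (period 2, group 16) vs Bi (period 6, group 15): the stated order agrees with the simple trend.
(B) Be (period 2, group 2) vs Ba (period 6, group 2): the stated order agrees with the simple trend.
(C) P (period 3, group 15) vs S (period 3, group 16): the stated order contradicts the simple trend.
(D) Se (period 4, group 16) vs K (period 4, group 1): the stated order agrees with the simple trend.
The exception is (C): S (3p⁴) ionizes more easily than half-filled P (3p³) because the paired 3p electron in S is pushed out by e⁻–e⁻ repulsion.

(C)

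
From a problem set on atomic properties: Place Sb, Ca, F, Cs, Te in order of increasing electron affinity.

Ca < Cs < Sb < Te < F

F is in period 2, group 17; Ca is in period 4, group 2; Sb is in period 5, group 15; Te is in period 5, group 16; Cs is in period 6, group 1.
Atoms with high Z_eff and room in the valence shell (especially the halogens) have the most exothermic electron affinities.
These span different periods and groups, so the two trends combine.
Cs > Ca: this pair runs against the simple trend — see the exception note.
Sb > Cs: relative to Cs, both the across-period and down-group shifts push Sb's electron affinity up.
Te > Sb: both are in period 5; the period trend gives Te the larger value.
F > Te: relative to Te, both the across-period and down-group shifts push F's electron affinity up.
Note the exception: Cs has a higher electron affinity than Ca, contrary to the simple trend — adding an electron to Ca (ns²) has to open a new, higher-energy np subshell, which is unfavourable.
Approximate values (kJ/mol): F 328, Ca 2, Sb 103, Te 190, Cs 46.
So from lowest to highest: Ca < Cs < Sb < Te < F.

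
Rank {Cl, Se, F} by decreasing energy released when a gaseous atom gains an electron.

EA tends to increase across a period and decrease down a group, though the pattern is less regular than for IE or radius.
Here both period and group differ, so the two effects have to be weighed against each other.
F > Se: both effects reinforce here, so F is clearly the higher of the two.
Cl > F: this pair runs against the simple trend — see the exception note.
Note the exception: Cl has a higher electron affinity than F, contrary to the simple trend — F's small 2p subshell makes the incoming electron feel strong e⁻–e⁻ repulsion, so Cl actually releases more energy on gaining an electron.
Tabulated electron affinity (kJ/mol): F 328, Cl 349, Se 195.
So from highest to lowest: Cl > F > Se.

Cl > F > Se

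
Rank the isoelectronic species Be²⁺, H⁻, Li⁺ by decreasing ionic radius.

H⁻ > Li⁺ > Be²⁺

All of these have 2 electrons, so size is governed by nuclear charge alone: the more protons, the stronger the pull on the same electron cloud, and the smaller the ion.
Nuclear charges: Be²⁺ (Z=4), Li⁺ (Z=3), H⁻ (Z=1).
Largest to smallest: H⁻ > Li⁺ > Be²⁺.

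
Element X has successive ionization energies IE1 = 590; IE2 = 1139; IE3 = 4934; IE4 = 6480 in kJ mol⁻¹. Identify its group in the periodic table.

Look for the largest jump between consecutive ionization energies: IE3/IE2 ≈ 4.3, far larger than any earlier ratio.
That jump marks the point where a core electron is being removed. So the atom has 2 valence electrons.
A main-group element with 2 valence electrons is in group 2.

Group 2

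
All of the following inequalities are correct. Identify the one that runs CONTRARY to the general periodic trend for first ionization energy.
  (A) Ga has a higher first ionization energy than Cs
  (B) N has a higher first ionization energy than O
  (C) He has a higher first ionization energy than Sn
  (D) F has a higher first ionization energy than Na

(B)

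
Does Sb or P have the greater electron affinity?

P is in period 3, group 15; Sb is in period 5, group 15.
Adding an electron releases more energy for atoms nearer the top right (short of the noble gases).
All are in group 15; the group trend (electron affinity increases up the group) applies, with the exception below.
Note the exception: Sb has a higher electron affinity than P, contrary to the simple trend — both are half-filled np³, but the pairing/repulsion penalty for the added electron shrinks as the p orbitals become larger and more diffuse down the group, and for Sb that outweighs the weaker nuclear attraction.
For reference (kJ/mol): P 72, Sb 103.
So Sb has the greater electron affinity (Sb > P).

Sb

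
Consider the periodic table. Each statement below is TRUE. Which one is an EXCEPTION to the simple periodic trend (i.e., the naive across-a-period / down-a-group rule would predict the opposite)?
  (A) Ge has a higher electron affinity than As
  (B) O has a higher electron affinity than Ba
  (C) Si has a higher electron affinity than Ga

The general trend: electron affinity increases across a period and decreases down a group.
(A) Ge (period 4, group 14) vs As (period 4, group 15): the stated order contradicts the simple trend.
(B) O (period 2, group 16) vs Ba (period 6, group 2): the stated order agrees with the simple trend.
(C) Si (period 3, group 14) vs Ga (period 4, group 13): the stated order agrees with the simple trend.
The exception is (A): adding an electron to As's half-filled 4p³ is unfavourable, so Ge (4p²) has the more exothermic EA.

(A)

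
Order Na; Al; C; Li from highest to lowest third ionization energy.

The third ionization energy removes an electron from the +2 ion. For each element: Na²⁺ is already 1 electron into the core; Al²⁺ still has 1 valence electron; C²⁺ still has 2 valence electrons; Li²⁺ is already 1 electron into the core.
Pulling an electron out of a noble-gas core costs far more than removing a remaining valence electron, so Na and Li sit at the high end of IE_3.
Valence configurations: Al²⁺ [Ne]3s¹, C²⁺ [He]2s².
The numbers (kJ/mol): Na 6910, Al 2745, C 4620, Li 11815.
So the third ionization energies run Al < C < Na < Li.

Li > Na > C > Al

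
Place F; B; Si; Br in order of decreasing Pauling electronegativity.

F > Br > B > Si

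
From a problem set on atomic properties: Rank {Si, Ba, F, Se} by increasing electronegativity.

Ba < Si < Se < F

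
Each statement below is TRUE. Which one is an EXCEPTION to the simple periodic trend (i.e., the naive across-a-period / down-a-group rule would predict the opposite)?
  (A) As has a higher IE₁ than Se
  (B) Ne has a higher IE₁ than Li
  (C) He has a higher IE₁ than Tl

(A)

The general trend: IE₁ increases across a period and decreases down a group.
(A) As (period 4, group 15) vs Se (period 4, group 16): the stated order contradicts the simple trend.
(B) Ne (period 2, group 18) vs Li (period 2, group 1): the stated order agrees with the simple trend.
(C) He (period 1, group 18) vs Tl (period 6, group 13): the stated order agrees with the simple trend.
The exception is (A): Se (4p⁴) ionizes more easily than half-filled As (4p³).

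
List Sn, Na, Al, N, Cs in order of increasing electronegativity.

N is in period 2, group 15; Na is in period 3, group 1; Al is in period 3, group 13; Sn is in period 5, group 14; Cs is in period 6, group 1.
Atoms toward the upper right of the periodic table pull bonding electrons most strongly.
Here both period and group differ, so the two effects have to be weighed against each other.
Na > Cs: Na sits above Cs in group 1, so the down-group effect alone puts Na higher.
Al > Na: both are in period 3; the period trend gives Al the larger value.
Sn > Al: period and group pull opposite ways; the across-period shift dominates (1.96 vs 1.61).
N > Sn: both effects reinforce here, so N is clearly the higher of the two.
For reference (Pauling): N 3.04, Na 0.93, Al 1.61, Sn 1.96, Cs 0.79.
So from lowest to highest: Cs < Na < Al < Sn < N.

Cs, Na, Al, Sn, N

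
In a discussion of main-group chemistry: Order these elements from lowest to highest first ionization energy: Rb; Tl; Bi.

Rb is in period 5, group 1; Tl is in period 6, group 13; Bi is in period 6, group 15.
First ionization energy rises across a period (greater Z_eff holds electrons more tightly) and falls down a group (valence electrons are farther from the nucleus).
These span different periods and groups, so the two trends combine.
Tl > Rb: the two effects oppose for this pair; the across-period effect wins (589 vs 403 kJ/mol).
Bi > Tl: Bi lies to the right of Tl in period 6, so the across-period effect alone puts Bi higher.
For reference (kJ/mol): Rb 403, Tl 589, Bi 703.
So from lowest to highest: Rb < Tl < Bi.

Rb < Tl < Bi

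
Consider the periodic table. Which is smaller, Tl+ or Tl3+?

Tl3+

Both ions have Z = 81 protons, but Tl3+ has lost more electrons, so its remaining electrons feel a larger effective nuclear charge per electron and are pulled in more tightly.
Higher positive charge → smaller ion, so Tl+ > Tl3+.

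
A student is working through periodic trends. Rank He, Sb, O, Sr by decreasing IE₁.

He > O > Sb > Sr

He is in period 1, group 18; O is in period 2, group 16; Sr is in period 5, group 2; Sb is in period 5, group 15.
Removing the outermost electron gets harder across a period and easier down a group.
These span different periods and groups, so the two trends combine.
Sb > Sr: Sb lies to the right of Sr in period 5, so the across-period effect alone puts Sb higher.
O > Sb: relative to Sb, both the across-period and down-group shifts push O's first ionization energy up.
He > O: relative to O, both the across-period and down-group shifts push He's first ionization energy up.
Tabulated first ionization energy (kJ/mol): He 2372, O 1314, Sr 550, Sb 831.
So from highest to lowest: He > O > Sb > Sr.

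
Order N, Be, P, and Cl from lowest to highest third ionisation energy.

P < Cl < N < Be

The third ionization energy removes an electron from the +2 ion. For each element: N²⁺ still has 3 valence electrons; Be²⁺ is the bare [He] core; P²⁺ still has 3 valence electrons; Cl²⁺ still has 5 valence electrons.
Breaking into a closed-shell core is much more expensive than removing a leftover valence electron — Be has the largest IE_3 here.
Valence configurations: N²⁺ [He]2s²2p¹, P²⁺ [Ne]3s²3p¹, Cl²⁺ [Ne]3s²3p³.
The numbers (kJ/mol): N 4578, Be 14849, P 2914, Cl 3822.
So the third ionization energies run P < Cl < N < Be.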